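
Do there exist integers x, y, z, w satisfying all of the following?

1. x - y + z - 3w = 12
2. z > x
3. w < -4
Yes

Take x = -1, y = 2, z = 0, w = -5. Substituting into each constraint:
  (1) (-1) + (-2) + 0 - 3(-5) = 12 ✓
  (2) 0 > -1 ✓
  (3) -5 < -4 ✓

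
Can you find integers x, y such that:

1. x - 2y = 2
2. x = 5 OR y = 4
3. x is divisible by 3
No

The full constraint system is jointly infeasible over the integers. Each constraint and what it forces:

  - x - 2y = 2: is a linear equation tying the variables together
  - x = 5 OR y = 4: forces a choice: either x = 5 or y = 4
  - x is divisible by 3: restricts x to multiples of 3

Split on the disjunction (x = 5 OR y = 4):
  • If x = 5: this contradicts the divisibility constraint — 5 is not a multiple of 3.
  • If y = 4: with y = 4, writing x = 3x', every remaining term of the linear equation is divisible by 3, so the left side is ≡ 0 (mod 3); but the right side 10 ≡ 1 (mod 3). No integers can satisfy it.
Both branches are infeasible, so the system has no integer solution.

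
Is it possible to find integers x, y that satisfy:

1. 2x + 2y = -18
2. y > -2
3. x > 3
No

The full constraint system is jointly infeasible over the integers. Each constraint and what it forces:

  - 2x + 2y = -18: is a linear equation tying the variables together
  - y > -2: bounds one variable relative to a constant
  - x > 3: bounds one variable relative to a constant

Range argument: with x ∈ [4, ∞], y ∈ [-1, ∞], the left side of the equation is at least 6, but the right side is -18 < 6. No integer solution exists.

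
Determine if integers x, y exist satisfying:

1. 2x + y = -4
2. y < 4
Yes

Take x = 0, y = -4. Substituting into each constraint:
  (1) 2(0) + (-4) = -4 ✓
  (2) -4 < 4 ✓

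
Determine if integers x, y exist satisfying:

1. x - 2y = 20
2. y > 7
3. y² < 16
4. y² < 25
No

A contradictory subset is {y > 7, y² < 16}. No integer assignment can satisfy these jointly:

  - y > 7: bounds one variable relative to a constant
  - y² < 16: restricts y to |y| ≤ 3

Direct contradiction: the bounds on y require y ≥ 8 and y ≤ 3 simultaneously, which is empty.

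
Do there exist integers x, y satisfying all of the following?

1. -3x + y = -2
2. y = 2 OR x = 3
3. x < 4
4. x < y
Yes

Take x = 3, y = 7. Substituting into each constraint:
  (1) -3(3) + 7 = -2 ✓
  (2) x = 3, target 3 ✓ (second branch holds)
  (3) 3 < 4 ✓
  (4) 3 < 7 ✓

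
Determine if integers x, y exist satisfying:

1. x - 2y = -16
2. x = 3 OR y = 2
Yes

Take x = -12, y = 2. Substituting into each constraint:
  (1) (-12) - 2(2) = -16 ✓
  (2) y = 2, target 2 ✓ (second branch holds)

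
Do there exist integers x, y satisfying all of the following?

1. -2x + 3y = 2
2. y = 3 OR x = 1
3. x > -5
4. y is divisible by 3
No

A contradictory subset is {-2x + 3y = 2, y = 3 OR x = 1}. No integer assignment can satisfy these jointly:

  - -2x + 3y = 2: is a linear equation tying the variables together
  - y = 3 OR x = 1: forces a choice: either y = 3 or x = 1

Split on the disjunction (y = 3 OR x = 1):
  • If y = 3: with y = 3, every remaining term of the linear equation is divisible by 2, so the left side is ≡ 0 (mod 2); but the right side -7 ≡ 1 (mod 2). No integers can satisfy it.
  • If x = 1: with x = 1, every remaining term of the linear equation is divisible by 3, so the left side is ≡ 0 (mod 3); but the right side 4 ≡ 1 (mod 3). No integers can satisfy it.
Both branches are infeasible, so the system has no integer solution.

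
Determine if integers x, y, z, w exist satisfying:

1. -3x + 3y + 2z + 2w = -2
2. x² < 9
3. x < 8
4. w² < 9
Yes

Take x = 0, y = -2, z = 2, w = 0. Substituting into each constraint:
  (1) -3(0) + 3(-2) + 2(2) + 2(0) = -2 ✓
  (2) x² = (0)² = 0, and 0 < 9 ✓
  (3) 0 < 8 ✓
  (4) w² = (0)² = 0, and 0 < 9 ✓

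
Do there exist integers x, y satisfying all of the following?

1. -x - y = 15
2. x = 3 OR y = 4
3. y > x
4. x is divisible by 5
No

The full constraint system is jointly infeasible over the integers. Each constraint and what it forces:

  - -x - y = 15: is a linear equation tying the variables together
  - x = 3 OR y = 4: forces a choice: either x = 3 or y = 4
  - y > x: bounds one variable relative to another variable
  - x is divisible by 5: restricts x to multiples of 5

Split on the disjunction (x = 3 OR y = 4):
  • If x = 3: this contradicts the divisibility constraint — 3 is not a multiple of 5.
  • If y = 4: with y = 4, writing x = 5x', every remaining term of the linear equation is divisible by 5, so the left side is ≡ 0 (mod 5); but the right side 19 ≡ 4 (mod 5). No integers can satisfy it.
Both branches are infeasible, so the system has no integer solution.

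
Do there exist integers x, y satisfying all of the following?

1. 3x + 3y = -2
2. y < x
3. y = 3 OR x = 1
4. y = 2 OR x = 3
No

Even the single constraint (3x + 3y = -2) is infeasible over the integers.

  - 3x + 3y = -2: every term on the left is divisible by 3, so the LHS ≡ 0 (mod 3), but the RHS -2 is not — no integer solution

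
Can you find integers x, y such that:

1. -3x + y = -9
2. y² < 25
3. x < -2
No

The full constraint system is jointly infeasible over the integers. Each constraint and what it forces:

  - -3x + y = -9: is a linear equation tying the variables together
  - y² < 25: restricts y to |y| ≤ 4
  - x < -2: bounds one variable relative to a constant

Range argument: with x ∈ [−∞, -3], y ∈ [-4, 4], the left side of the equation is at least 5, but the right side is -9 < 5. No integer solution exists.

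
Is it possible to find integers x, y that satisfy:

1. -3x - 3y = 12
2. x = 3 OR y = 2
Yes

Take x = 3, y = -7. Substituting into each constraint:
  (1) -3(3) - 3(-7) = 12 ✓
  (2) x = 3, target 3 ✓ (first branch holds)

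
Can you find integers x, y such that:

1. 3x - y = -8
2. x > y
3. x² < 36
Yes

Take x = -5, y = -7. Substituting into each constraint:
  (1) 3(-5) + 7 = -8 ✓
  (2) -5 > -7 ✓
  (3) x² = (-5)² = 25, and 25 < 36 ✓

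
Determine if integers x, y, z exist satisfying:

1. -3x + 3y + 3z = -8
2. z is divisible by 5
No

Even the single constraint (-3x + 3y + 3z = -8) is infeasible over the integers.

  - -3x + 3y + 3z = -8: every term on the left is divisible by 3, so the LHS ≡ 0 (mod 3), but the RHS -8 is not — no integer solution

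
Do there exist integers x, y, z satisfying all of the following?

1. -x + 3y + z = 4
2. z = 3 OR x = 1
Yes

Take x = -1, y = 0, z = 3. Substituting into each constraint:
  (1) 1 + 3(0) + 3 = 4 ✓
  (2) z = 3, target 3 ✓ (first branch holds)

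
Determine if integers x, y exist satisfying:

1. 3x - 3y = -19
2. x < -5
No

Even the single constraint (3x - 3y = -19) is infeasible over the integers.

  - 3x - 3y = -19: every term on the left is divisible by 3, so the LHS ≡ 0 (mod 3), but the RHS -19 is not — no integer solution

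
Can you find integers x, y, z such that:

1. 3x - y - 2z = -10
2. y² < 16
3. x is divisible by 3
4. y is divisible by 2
Yes

Take x = 0, y = 0, z = 5. Substituting into each constraint:
  (1) 3(0) + 0 - 2(5) = -10 ✓
  (2) y² = (0)² = 0, and 0 < 16 ✓
  (3) 0 = 3 × 0, remainder 0 ✓
  (4) 0 = 2 × 0, remainder 0 ✓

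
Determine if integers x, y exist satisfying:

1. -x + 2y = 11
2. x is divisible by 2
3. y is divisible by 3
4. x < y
No

A contradictory subset is {-x + 2y = 11, x is divisible by 2}. No integer assignment can satisfy these jointly:

  - -x + 2y = 11: is a linear equation tying the variables together
  - x is divisible by 2: restricts x to multiples of 2

Modular obstruction: writing x = 2x', every remaining term of the linear equation is divisible by 2, so the left side is ≡ 0 (mod 2); but the right side 11 ≡ 1 (mod 2). No integers can satisfy it.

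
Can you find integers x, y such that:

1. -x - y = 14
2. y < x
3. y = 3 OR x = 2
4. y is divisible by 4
Yes

Take x = 2, y = -16. Substituting into each constraint:
  (1) (-2) + 16 = 14 ✓
  (2) -16 < 2 ✓
  (3) x = 2, target 2 ✓ (second branch holds)
  (4) -16 = 4 × -4, remainder 0 ✓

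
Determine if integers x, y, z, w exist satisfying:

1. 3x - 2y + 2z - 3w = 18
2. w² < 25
Yes

Take x = 0, y = -9, z = 0, w = 0. Substituting into each constraint:
  (1) 3(0) - 2(-9) + 2(0) - 3(0) = 18 ✓
  (2) w² = (0)² = 0, and 0 < 25 ✓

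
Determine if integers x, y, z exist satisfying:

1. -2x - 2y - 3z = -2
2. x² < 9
Yes

Take x = 0, y = 1, z = 0. Substituting into each constraint:
  (1) -2(0) - 2(1) - 3(0) = -2 ✓
  (2) x² = (0)² = 0, and 0 < 9 ✓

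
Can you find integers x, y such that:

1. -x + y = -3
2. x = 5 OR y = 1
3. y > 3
No

The full constraint system is jointly infeasible over the integers. Each constraint and what it forces:

  - -x + y = -3: is a linear equation tying the variables together
  - x = 5 OR y = 1: forces a choice: either x = 5 or y = 1
  - y > 3: bounds one variable relative to a constant

Split on the disjunction (x = 5 OR y = 1):
  • If x = 5: the equation forces y = 2, which contradicts the bound y ≥ 4.
  • If y = 1: this contradicts the bound y ≥ 4.
Both branches are infeasible, so the system has no integer solution.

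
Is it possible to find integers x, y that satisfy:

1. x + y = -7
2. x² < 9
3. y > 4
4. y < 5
No

A contradictory subset is {y > 4, y < 5}. No integer assignment can satisfy these jointly:

  - y > 4: bounds one variable relative to a constant
  - y < 5: bounds one variable relative to a constant

Direct contradiction: the bounds on y require y ≥ 5 and y ≤ 4 simultaneously, which is empty.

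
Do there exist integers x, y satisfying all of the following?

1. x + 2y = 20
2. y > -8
Yes

Take x = 20, y = 0. Substituting into each constraint:
  (1) 20 + 2(0) = 20 ✓
  (2) 0 > -8 ✓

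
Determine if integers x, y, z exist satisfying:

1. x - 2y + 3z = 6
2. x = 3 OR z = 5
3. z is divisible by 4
No

The full constraint system is jointly infeasible over the integers. Each constraint and what it forces:

  - x - 2y + 3z = 6: is a linear equation tying the variables together
  - x = 3 OR z = 5: forces a choice: either x = 3 or z = 5
  - z is divisible by 4: restricts z to multiples of 4

Split on the disjunction (x = 3 OR z = 5):
  • If x = 3: with x = 3, writing z = 4z', every remaining term of the linear equation is divisible by 2, so the left side is ≡ 0 (mod 2); but the right side 3 ≡ 1 (mod 2). No integers can satisfy it.
  • If z = 5: this contradicts the divisibility constraint — 5 is not a multiple of 4.
Both branches are infeasible, so the system has no integer solution.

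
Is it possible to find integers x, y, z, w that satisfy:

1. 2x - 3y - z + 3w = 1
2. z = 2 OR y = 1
Yes

Take x = 0, y = 1, z = -4, w = 0. Substituting into each constraint:
  (1) 2(0) - 3(1) + 4 + 3(0) = 1 ✓
  (2) y = 1, target 1 ✓ (second branch holds)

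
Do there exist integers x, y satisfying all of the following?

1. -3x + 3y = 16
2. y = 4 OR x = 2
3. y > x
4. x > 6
No

Even the single constraint (-3x + 3y = 16) is infeasible over the integers.

  - -3x + 3y = 16: every term on the left is divisible by 3, so the LHS ≡ 0 (mod 3), but the RHS 16 is not — no integer solution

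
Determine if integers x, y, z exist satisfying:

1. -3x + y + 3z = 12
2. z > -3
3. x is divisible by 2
Yes

Take x = 0, y = 12, z = 0. Substituting into each constraint:
  (1) -3(0) + 12 + 3(0) = 12 ✓
  (2) 0 > -3 ✓
  (3) 0 = 2 × 0, remainder 0 ✓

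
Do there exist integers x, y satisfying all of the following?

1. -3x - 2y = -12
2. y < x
Yes

Take x = 4, y = 0. Substituting into each constraint:
  (1) -3(4) - 2(0) = -12 ✓
  (2) 0 < 4 ✓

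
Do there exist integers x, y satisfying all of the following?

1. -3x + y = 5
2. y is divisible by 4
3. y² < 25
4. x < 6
Yes

Take x = -3, y = -4. Substituting into each constraint:
  (1) -3(-3) + (-4) = 5 ✓
  (2) -4 = 4 × -1, remainder 0 ✓
  (3) y² = (-4)² = 16, and 16 < 25 ✓
  (4) -3 < 6 ✓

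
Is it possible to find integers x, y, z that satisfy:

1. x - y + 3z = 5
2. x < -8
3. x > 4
No

A contradictory subset is {x < -8, x > 4}. No integer assignment can satisfy these jointly:

  - x < -8: bounds one variable relative to a constant
  - x > 4: bounds one variable relative to a constant

Direct contradiction: the bounds on x require x ≥ 5 and x ≤ -9 simultaneously, which is empty.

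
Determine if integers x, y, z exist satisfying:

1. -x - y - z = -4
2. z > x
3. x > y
Yes

Take x = 0, y = -1, z = 5. Substituting into each constraint:
  (1) 0 + 1 + (-5) = -4 ✓
  (2) 5 > 0 ✓
  (3) 0 > -1 ✓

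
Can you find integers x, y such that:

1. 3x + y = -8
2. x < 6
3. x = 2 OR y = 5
Yes

Take x = 2, y = -14. Substituting into each constraint:
  (1) 3(2) + (-14) = -8 ✓
  (2) 2 < 6 ✓
  (3) x = 2, target 2 ✓ (first branch holds)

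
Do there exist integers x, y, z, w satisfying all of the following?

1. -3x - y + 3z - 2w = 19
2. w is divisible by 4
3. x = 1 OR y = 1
Yes

Take x = -11, y = 1, z = 1, w = 8. Substituting into each constraint:
  (1) -3(-11) + (-1) + 3(1) - 2(8) = 19 ✓
  (2) 8 = 4 × 2, remainder 0 ✓
  (3) y = 1, target 1 ✓ (second branch holds)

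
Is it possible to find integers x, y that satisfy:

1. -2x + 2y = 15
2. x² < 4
No

Even the single constraint (-2x + 2y = 15) is infeasible over the integers.

  - -2x + 2y = 15: every term on the left is divisible by 2, so the LHS ≡ 0 (mod 2), but the RHS 15 is not — no integer solution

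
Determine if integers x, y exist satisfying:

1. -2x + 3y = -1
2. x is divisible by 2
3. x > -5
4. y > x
Yes

Take x = -4, y = -3. Substituting into each constraint:
  (1) -2(-4) + 3(-3) = -1 ✓
  (2) -4 = 2 × -2, remainder 0 ✓
  (3) -4 > -5 ✓
  (4) -3 > -4 ✓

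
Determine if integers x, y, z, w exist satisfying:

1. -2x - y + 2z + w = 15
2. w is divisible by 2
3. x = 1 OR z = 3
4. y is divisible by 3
Yes

Take x = -3, y = 3, z = 3, w = 6. Substituting into each constraint:
  (1) -2(-3) + (-3) + 2(3) + 6 = 15 ✓
  (2) 6 = 2 × 3, remainder 0 ✓
  (3) z = 3, target 3 ✓ (second branch holds)
  (4) 3 = 3 × 1, remainder 0 ✓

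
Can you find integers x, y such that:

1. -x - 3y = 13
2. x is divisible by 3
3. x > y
No

A contradictory subset is {-x - 3y = 13, x is divisible by 3}. No integer assignment can satisfy these jointly:

  - -x - 3y = 13: is a linear equation tying the variables together
  - x is divisible by 3: restricts x to multiples of 3

Modular obstruction: writing x = 3x', every remaining term of the linear equation is divisible by 3, so the left side is ≡ 0 (mod 3); but the right side 13 ≡ 1 (mod 3). No integers can satisfy it.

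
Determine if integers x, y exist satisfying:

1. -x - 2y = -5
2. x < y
Yes

Take x = 1, y = 2. Substituting into each constraint:
  (1) (-1) - 2(2) = -5 ✓
  (2) 1 < 2 ✓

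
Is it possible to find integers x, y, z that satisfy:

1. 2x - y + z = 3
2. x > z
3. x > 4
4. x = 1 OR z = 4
Yes

Take x = 5, y = 11, z = 4. Substituting into each constraint:
  (1) 2(5) + (-11) + 4 = 3 ✓
  (2) 5 > 4 ✓
  (3) 5 > 4 ✓
  (4) z = 4, target 4 ✓ (second branch holds)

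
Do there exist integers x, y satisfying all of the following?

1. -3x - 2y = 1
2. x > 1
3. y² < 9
No

The full constraint system is jointly infeasible over the integers. Each constraint and what it forces:

  - -3x - 2y = 1: is a linear equation tying the variables together
  - x > 1: bounds one variable relative to a constant
  - y² < 9: restricts y to |y| ≤ 2

Range argument: with x ∈ [2, ∞], y ∈ [-2, 2], the left side of the equation is at most -2, but the right side is 1 > -2. No integer solution exists.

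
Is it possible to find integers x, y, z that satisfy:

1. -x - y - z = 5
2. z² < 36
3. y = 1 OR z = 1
Yes

Take x = -8, y = 2, z = 1. Substituting into each constraint:
  (1) 8 + (-2) + (-1) = 5 ✓
  (2) z² = (1)² = 1, and 1 < 36 ✓
  (3) z = 1, target 1 ✓ (second branch holds)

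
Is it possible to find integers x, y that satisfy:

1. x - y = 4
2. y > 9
Yes

Take x = 14, y = 10. Substituting into each constraint:
  (1) 14 + (-10) = 4 ✓
  (2) 10 > 9 ✓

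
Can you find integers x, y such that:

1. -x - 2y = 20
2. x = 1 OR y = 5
Yes

Take x = -30, y = 5. Substituting into each constraint:
  (1) 30 - 2(5) = 20 ✓
  (2) y = 5, target 5 ✓ (second branch holds)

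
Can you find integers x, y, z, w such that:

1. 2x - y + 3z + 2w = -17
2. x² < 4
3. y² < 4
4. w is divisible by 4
Yes

Take x = 0, y = 1, z = 0, w = -8. Substituting into each constraint:
  (1) 2(0) + (-1) + 3(0) + 2(-8) = -17 ✓
  (2) x² = (0)² = 0, and 0 < 4 ✓
  (3) y² = (1)² = 1, and 1 < 4 ✓
  (4) -8 = 4 × -2, remainder 0 ✓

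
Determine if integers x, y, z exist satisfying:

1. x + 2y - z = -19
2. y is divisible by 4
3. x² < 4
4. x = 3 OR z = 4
Yes

Take x = 1, y = -8, z = 4. Substituting into each constraint:
  (1) 1 + 2(-8) + (-4) = -19 ✓
  (2) -8 = 4 × -2, remainder 0 ✓
  (3) x² = (1)² = 1, and 1 < 4 ✓
  (4) z = 4, target 4 ✓ (second branch holds)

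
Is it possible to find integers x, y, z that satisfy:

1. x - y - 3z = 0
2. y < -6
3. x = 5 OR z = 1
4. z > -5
Yes

Take x = 5, y = -7, z = 4. Substituting into each constraint:
  (1) 5 + 7 - 3(4) = 0 ✓
  (2) -7 < -6 ✓
  (3) x = 5, target 5 ✓ (first branch holds)
  (4) 4 > -5 ✓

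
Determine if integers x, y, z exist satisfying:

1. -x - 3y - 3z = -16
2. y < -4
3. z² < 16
Yes

Take x = 31, y = -5, z = 0. Substituting into each constraint:
  (1) (-31) - 3(-5) - 3(0) = -16 ✓
  (2) -5 < -4 ✓
  (3) z² = (0)² = 0, and 0 < 16 ✓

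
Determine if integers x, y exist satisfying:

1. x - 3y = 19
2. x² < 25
Yes

Take x = 1, y = -6. Substituting into each constraint:
  (1) 1 - 3(-6) = 19 ✓
  (2) x² = (1)² = 1, and 1 < 25 ✓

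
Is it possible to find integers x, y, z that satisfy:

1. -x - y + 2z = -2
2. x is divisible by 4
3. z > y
Yes

Take x = 0, y = -4, z = -3. Substituting into each constraint:
  (1) 0 + 4 + 2(-3) = -2 ✓
  (2) 0 = 4 × 0, remainder 0 ✓
  (3) -3 > -4 ✓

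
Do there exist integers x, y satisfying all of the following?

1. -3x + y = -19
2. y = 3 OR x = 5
Yes

Take x = 5, y = -4. Substituting into each constraint:
  (1) -3(5) + (-4) = -19 ✓
  (2) x = 5, target 5 ✓ (second branch holds)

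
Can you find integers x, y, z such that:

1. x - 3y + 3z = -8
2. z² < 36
Yes

Take x = -8, y = 0, z = 0. Substituting into each constraint:
  (1) (-8) - 3(0) + 3(0) = -8 ✓
  (2) z² = (0)² = 0, and 0 < 36 ✓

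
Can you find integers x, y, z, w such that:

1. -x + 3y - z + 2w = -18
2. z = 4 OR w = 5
Yes

Take x = 28, y = 0, z = 0, w = 5. Substituting into each constraint:
  (1) (-28) + 3(0) + 0 + 2(5) = -18 ✓
  (2) w = 5, target 5 ✓ (second branch holds)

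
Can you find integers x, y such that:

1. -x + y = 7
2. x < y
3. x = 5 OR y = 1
Yes

Take x = 5, y = 12. Substituting into each constraint:
  (1) (-5) + 12 = 7 ✓
  (2) 5 < 12 ✓
  (3) x = 5, target 5 ✓ (first branch holds)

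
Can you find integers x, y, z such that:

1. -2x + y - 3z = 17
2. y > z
Yes

Take x = -8, y = 1, z = 0. Substituting into each constraint:
  (1) -2(-8) + 1 - 3(0) = 17 ✓
  (2) 1 > 0 ✓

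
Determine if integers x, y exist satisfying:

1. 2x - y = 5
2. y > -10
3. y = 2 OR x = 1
Yes

Take x = 1, y = -3. Substituting into each constraint:
  (1) 2(1) + 3 = 5 ✓
  (2) -3 > -10 ✓
  (3) x = 1, target 1 ✓ (second branch holds)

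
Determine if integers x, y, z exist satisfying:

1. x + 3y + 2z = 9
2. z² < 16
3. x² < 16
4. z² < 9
Yes

Take x = 0, y = 3, z = 0. Substituting into each constraint:
  (1) 0 + 3(3) + 2(0) = 9 ✓
  (2) z² = (0)² = 0, and 0 < 16 ✓
  (3) x² = (0)² = 0, and 0 < 16 ✓
  (4) z² = (0)² = 0, and 0 < 9 ✓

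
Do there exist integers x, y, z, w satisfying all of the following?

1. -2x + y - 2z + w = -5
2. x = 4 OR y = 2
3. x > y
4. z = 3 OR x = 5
Yes

Take x = 6, y = 2, z = 3, w = 11. Substituting into each constraint:
  (1) -2(6) + 2 - 2(3) + 11 = -5 ✓
  (2) y = 2, target 2 ✓ (second branch holds)
  (3) 6 > 2 ✓
  (4) z = 3, target 3 ✓ (first branch holds)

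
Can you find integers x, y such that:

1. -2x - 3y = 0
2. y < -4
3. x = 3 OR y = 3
No

The full constraint system is jointly infeasible over the integers. Each constraint and what it forces:

  - -2x - 3y = 0: is a linear equation tying the variables together
  - y < -4: bounds one variable relative to a constant
  - x = 3 OR y = 3: forces a choice: either x = 3 or y = 3

Split on the disjunction (x = 3 OR y = 3):
  • If x = 3: the equation forces y = -2, which contradicts the bound y ≤ -5.
  • If y = 3: this contradicts the bound y ≤ -5.
Both branches are infeasible, so the system has no integer solution.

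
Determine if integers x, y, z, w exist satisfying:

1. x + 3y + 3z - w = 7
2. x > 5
Yes

Take x = 6, y = 0, z = 1, w = 2. Substituting into each constraint:
  (1) 6 + 3(0) + 3(1) + (-2) = 7 ✓
  (2) 6 > 5 ✓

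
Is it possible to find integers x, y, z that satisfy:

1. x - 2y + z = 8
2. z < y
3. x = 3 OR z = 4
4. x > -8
Yes

Take x = 14, y = 5, z = 4. Substituting into each constraint:
  (1) 14 - 2(5) + 4 = 8 ✓
  (2) 4 < 5 ✓
  (3) z = 4, target 4 ✓ (second branch holds)
  (4) 14 > -8 ✓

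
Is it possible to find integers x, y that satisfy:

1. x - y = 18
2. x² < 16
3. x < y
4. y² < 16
No

A contradictory subset is {x - y = 18, x < y}. No integer assignment can satisfy these jointly:

  - x - y = 18: is a linear equation tying the variables together
  - x < y: bounds one variable relative to another variable

From the equation, x − y = 18, i.e. y − x = -18; but y > x requires y − x ≥ 1. Contradiction.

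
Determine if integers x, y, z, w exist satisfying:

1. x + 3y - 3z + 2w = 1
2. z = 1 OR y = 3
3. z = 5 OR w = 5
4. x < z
Yes

Take x = -18, y = 3, z = 0, w = 5. Substituting into each constraint:
  (1) (-18) + 3(3) - 3(0) + 2(5) = 1 ✓
  (2) y = 3, target 3 ✓ (second branch holds)
  (3) w = 5, target 5 ✓ (second branch holds)
  (4) -18 < 0 ✓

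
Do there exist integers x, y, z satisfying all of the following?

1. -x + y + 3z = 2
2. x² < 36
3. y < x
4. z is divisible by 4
Yes

Take x = 2, y = -8, z = 4. Substituting into each constraint:
  (1) (-2) + (-8) + 3(4) = 2 ✓
  (2) x² = (2)² = 4, and 4 < 36 ✓
  (3) -8 < 2 ✓
  (4) 4 = 4 × 1, remainder 0 ✓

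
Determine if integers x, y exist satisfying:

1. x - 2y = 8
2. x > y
Yes

Take x = -6, y = -7. Substituting into each constraint:
  (1) (-6) - 2(-7) = 8 ✓
  (2) -6 > -7 ✓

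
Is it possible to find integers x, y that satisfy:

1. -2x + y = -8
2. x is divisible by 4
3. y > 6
Yes

Take x = 8, y = 8. Substituting into each constraint:
  (1) -2(8) + 8 = -8 ✓
  (2) 8 = 4 × 2, remainder 0 ✓
  (3) 8 > 6 ✓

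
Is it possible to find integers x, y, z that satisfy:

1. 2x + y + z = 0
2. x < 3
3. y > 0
Yes

Take x = 0, y = 1, z = -1. Substituting into each constraint:
  (1) 2(0) + 1 + (-1) = 0 ✓
  (2) 0 < 3 ✓
  (3) 1 > 0 ✓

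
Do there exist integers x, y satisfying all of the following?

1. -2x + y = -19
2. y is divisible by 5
Yes

Take x = 7, y = -5. Substituting into each constraint:
  (1) -2(7) + (-5) = -19 ✓
  (2) -5 = 5 × -1, remainder 0 ✓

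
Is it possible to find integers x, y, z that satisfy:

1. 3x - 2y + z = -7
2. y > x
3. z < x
Yes

Take x = 0, y = 1, z = -5. Substituting into each constraint:
  (1) 3(0) - 2(1) + (-5) = -7 ✓
  (2) 1 > 0 ✓
  (3) -5 < 0 ✓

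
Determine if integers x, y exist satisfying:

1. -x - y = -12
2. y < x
Yes

Take x = 12, y = 0. Substituting into each constraint:
  (1) (-12) + 0 = -12 ✓
  (2) 0 < 12 ✓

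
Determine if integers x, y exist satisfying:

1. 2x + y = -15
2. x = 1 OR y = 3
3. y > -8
Yes

Take x = -9, y = 3. Substituting into each constraint:
  (1) 2(-9) + 3 = -15 ✓
  (2) y = 3, target 3 ✓ (second branch holds)
  (3) 3 > -8 ✓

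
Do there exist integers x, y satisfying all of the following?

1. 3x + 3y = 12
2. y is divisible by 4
Yes

Take x = 4, y = 0. Substituting into each constraint:
  (1) 3(4) + 3(0) = 12 ✓
  (2) 0 = 4 × 0, remainder 0 ✓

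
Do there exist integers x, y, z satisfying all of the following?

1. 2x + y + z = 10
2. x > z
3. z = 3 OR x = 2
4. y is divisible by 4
Yes

Take x = 2, y = 8, z = -2. Substituting into each constraint:
  (1) 2(2) + 8 + (-2) = 10 ✓
  (2) 2 > -2 ✓
  (3) x = 2, target 2 ✓ (second branch holds)
  (4) 8 = 4 × 2, remainder 0 ✓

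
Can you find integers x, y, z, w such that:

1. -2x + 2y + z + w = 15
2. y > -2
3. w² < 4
Yes

Take x = 0, y = 7, z = 1, w = 0. Substituting into each constraint:
  (1) -2(0) + 2(7) + 1 + 0 = 15 ✓
  (2) 7 > -2 ✓
  (3) w² = (0)² = 0, and 0 < 4 ✓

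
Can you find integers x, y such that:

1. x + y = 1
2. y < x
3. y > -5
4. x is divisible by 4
Yes

Take x = 4, y = -3. Substituting into each constraint:
  (1) 4 + (-3) = 1 ✓
  (2) -3 < 4 ✓
  (3) -3 > -5 ✓
  (4) 4 = 4 × 1, remainder 0 ✓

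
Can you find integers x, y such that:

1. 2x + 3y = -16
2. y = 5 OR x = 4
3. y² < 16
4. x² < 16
No

A contradictory subset is {y = 5 OR x = 4, y² < 16, x² < 16}. No integer assignment can satisfy these jointly:

  - y = 5 OR x = 4: forces a choice: either y = 5 or x = 4
  - y² < 16: restricts y to |y| ≤ 3
  - x² < 16: restricts x to |x| ≤ 3

Split on the disjunction (y = 5 OR x = 4):
  • If y = 5: this contradicts y² < 16, which requires |y| ≤ 3.
  • If x = 4: this contradicts x² < 16, which requires |x| ≤ 3.
Both branches are infeasible, so the system has no integer solution.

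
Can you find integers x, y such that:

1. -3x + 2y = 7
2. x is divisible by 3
Yes

Take x = 3, y = 8. Substituting into each constraint:
  (1) -3(3) + 2(8) = 7 ✓
  (2) 3 = 3 × 1, remainder 0 ✓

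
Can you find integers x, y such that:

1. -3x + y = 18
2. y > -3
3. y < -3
No

A contradictory subset is {y > -3, y < -3}. No integer assignment can satisfy these jointly:

  - y > -3: bounds one variable relative to a constant
  - y < -3: bounds one variable relative to a constant

Direct contradiction: the bounds on y require y ≥ -2 and y ≤ -4 simultaneously, which is empty.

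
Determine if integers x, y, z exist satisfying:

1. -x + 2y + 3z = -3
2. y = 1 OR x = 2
Yes

Take x = 2, y = 1, z = -1. Substituting into each constraint:
  (1) (-2) + 2(1) + 3(-1) = -3 ✓
  (2) y = 1, target 1 ✓ (first branch holds)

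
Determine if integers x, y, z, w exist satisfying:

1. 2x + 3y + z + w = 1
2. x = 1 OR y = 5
Yes

Take x = 1, y = -1, z = 2, w = 0. Substituting into each constraint:
  (1) 2(1) + 3(-1) + 2 + 0 = 1 ✓
  (2) x = 1, target 1 ✓ (first branch holds)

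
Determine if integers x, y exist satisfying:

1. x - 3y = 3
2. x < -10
Yes

Take x = -12, y = -5. Substituting into each constraint:
  (1) (-12) - 3(-5) = 3 ✓
  (2) -12 < -10 ✓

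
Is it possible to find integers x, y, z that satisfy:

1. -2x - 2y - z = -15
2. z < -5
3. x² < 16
Yes

Take x = 0, y = 11, z = -7. Substituting into each constraint:
  (1) -2(0) - 2(11) + 7 = -15 ✓
  (2) -7 < -5 ✓
  (3) x² = (0)² = 0, and 0 < 16 ✓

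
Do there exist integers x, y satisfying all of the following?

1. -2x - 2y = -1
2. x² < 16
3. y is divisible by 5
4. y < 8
No

Even the single constraint (-2x - 2y = -1) is infeasible over the integers.

  - -2x - 2y = -1: every term on the left is divisible by 2, so the LHS ≡ 0 (mod 2), but the RHS -1 is not — no integer solution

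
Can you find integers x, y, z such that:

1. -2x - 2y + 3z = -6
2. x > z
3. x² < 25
Yes

Take x = 1, y = 2, z = 0. Substituting into each constraint:
  (1) -2(1) - 2(2) + 3(0) = -6 ✓
  (2) 1 > 0 ✓
  (3) x² = (1)² = 1, and 1 < 25 ✓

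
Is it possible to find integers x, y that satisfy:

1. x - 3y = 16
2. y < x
Yes

Take x = -5, y = -7. Substituting into each constraint:
  (1) (-5) - 3(-7) = 16 ✓
  (2) -7 < -5 ✓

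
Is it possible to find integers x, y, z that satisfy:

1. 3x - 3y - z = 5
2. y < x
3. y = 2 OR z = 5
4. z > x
Yes

Take x = 6, y = 2, z = 7. Substituting into each constraint:
  (1) 3(6) - 3(2) + (-7) = 5 ✓
  (2) 2 < 6 ✓
  (3) y = 2, target 2 ✓ (first branch holds)
  (4) 7 > 6 ✓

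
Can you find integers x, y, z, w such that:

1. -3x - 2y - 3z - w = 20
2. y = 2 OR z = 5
Yes

Take x = 0, y = 2, z = 0, w = -24. Substituting into each constraint:
  (1) -3(0) - 2(2) - 3(0) + 24 = 20 ✓
  (2) y = 2, target 2 ✓ (first branch holds)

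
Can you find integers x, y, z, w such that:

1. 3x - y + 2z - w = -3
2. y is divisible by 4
Yes

Take x = -1, y = 0, z = 0, w = 0. Substituting into each constraint:
  (1) 3(-1) + 0 + 2(0) + 0 = -3 ✓
  (2) 0 = 4 × 0, remainder 0 ✓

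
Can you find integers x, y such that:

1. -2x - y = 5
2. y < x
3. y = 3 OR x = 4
Yes

Take x = 4, y = -13. Substituting into each constraint:
  (1) -2(4) + 13 = 5 ✓
  (2) -13 < 4 ✓
  (3) x = 4, target 4 ✓ (second branch holds)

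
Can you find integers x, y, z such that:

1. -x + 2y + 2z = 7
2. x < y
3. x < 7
Yes

Take x = -1, y = 0, z = 3. Substituting into each constraint:
  (1) 1 + 2(0) + 2(3) = 7 ✓
  (2) -1 < 0 ✓
  (3) -1 < 7 ✓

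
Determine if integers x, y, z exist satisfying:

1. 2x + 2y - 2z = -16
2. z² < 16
Yes

Take x = -8, y = 0, z = 0. Substituting into each constraint:
  (1) 2(-8) + 2(0) - 2(0) = -16 ✓
  (2) z² = (0)² = 0, and 0 < 16 ✓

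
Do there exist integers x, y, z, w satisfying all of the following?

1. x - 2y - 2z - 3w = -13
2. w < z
Yes

Take x = 1, y = 6, z = 1, w = 0. Substituting into each constraint:
  (1) 1 - 2(6) - 2(1) - 3(0) = -13 ✓
  (2) 0 < 1 ✓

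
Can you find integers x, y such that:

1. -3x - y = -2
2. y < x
Yes

Take x = 1, y = -1. Substituting into each constraint:
  (1) -3(1) + 1 = -2 ✓
  (2) -1 < 1 ✓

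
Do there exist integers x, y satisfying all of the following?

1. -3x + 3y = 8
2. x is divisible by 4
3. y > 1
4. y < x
No

Even the single constraint (-3x + 3y = 8) is infeasible over the integers.

  - -3x + 3y = 8: every term on the left is divisible by 3, so the LHS ≡ 0 (mod 3), but the RHS 8 is not — no integer solution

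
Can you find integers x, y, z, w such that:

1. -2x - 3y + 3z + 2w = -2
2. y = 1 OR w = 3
Yes

Take x = 0, y = 1, z = 1, w = -1. Substituting into each constraint:
  (1) -2(0) - 3(1) + 3(1) + 2(-1) = -2 ✓
  (2) y = 1, target 1 ✓ (first branch holds)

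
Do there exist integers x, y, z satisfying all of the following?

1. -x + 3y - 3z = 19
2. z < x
Yes

Take x = 2, y = 8, z = 1. Substituting into each constraint:
  (1) (-2) + 3(8) - 3(1) = 19 ✓
  (2) 1 < 2 ✓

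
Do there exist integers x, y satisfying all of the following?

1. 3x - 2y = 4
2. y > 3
Yes

Take x = 4, y = 4. Substituting into each constraint:
  (1) 3(4) - 2(4) = 4 ✓
  (2) 4 > 3 ✓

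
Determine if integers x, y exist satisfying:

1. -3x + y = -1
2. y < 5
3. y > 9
No

A contradictory subset is {y < 5, y > 9}. No integer assignment can satisfy these jointly:

  - y < 5: bounds one variable relative to a constant
  - y > 9: bounds one variable relative to a constant

Direct contradiction: the bounds on y require y ≥ 10 and y ≤ 4 simultaneously, which is empty.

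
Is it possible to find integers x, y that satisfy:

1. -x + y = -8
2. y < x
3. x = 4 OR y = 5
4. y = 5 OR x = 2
Yes

Take x = 13, y = 5. Substituting into each constraint:
  (1) (-13) + 5 = -8 ✓
  (2) 5 < 13 ✓
  (3) y = 5, target 5 ✓ (second branch holds)
  (4) y = 5, target 5 ✓ (first branch holds)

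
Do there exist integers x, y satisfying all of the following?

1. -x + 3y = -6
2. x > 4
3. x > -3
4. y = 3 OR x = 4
Yes

Take x = 15, y = 3. Substituting into each constraint:
  (1) (-15) + 3(3) = -6 ✓
  (2) 15 > 4 ✓
  (3) 15 > -3 ✓
  (4) y = 3, target 3 ✓ (first branch holds)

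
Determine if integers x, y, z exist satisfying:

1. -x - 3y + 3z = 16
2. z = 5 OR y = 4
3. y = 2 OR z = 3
Yes

Take x = -7, y = 2, z = 5. Substituting into each constraint:
  (1) 7 - 3(2) + 3(5) = 16 ✓
  (2) z = 5, target 5 ✓ (first branch holds)
  (3) y = 2, target 2 ✓ (first branch holds)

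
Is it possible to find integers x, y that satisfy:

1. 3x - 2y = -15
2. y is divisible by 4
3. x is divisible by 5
Yes

Take x = -5, y = 0. Substituting into each constraint:
  (1) 3(-5) - 2(0) = -15 ✓
  (2) 0 = 4 × 0, remainder 0 ✓
  (3) -5 = 5 × -1, remainder 0 ✓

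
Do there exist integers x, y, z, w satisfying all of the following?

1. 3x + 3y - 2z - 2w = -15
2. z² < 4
Yes

Take x = -5, y = 0, z = 0, w = 0. Substituting into each constraint:
  (1) 3(-5) + 3(0) - 2(0) - 2(0) = -15 ✓
  (2) z² = (0)² = 0, and 0 < 4 ✓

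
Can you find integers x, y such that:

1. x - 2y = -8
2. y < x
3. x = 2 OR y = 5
No

The full constraint system is jointly infeasible over the integers. Each constraint and what it forces:

  - x - 2y = -8: is a linear equation tying the variables together
  - y < x: bounds one variable relative to another variable
  - x = 2 OR y = 5: forces a choice: either x = 2 or y = 5

Split on the disjunction (x = 2 OR y = 5):
  • If x = 2: the equation forces y = 5, giving (x, y) = (2, 5), which violates x > y.
  • If y = 5: the equation forces x = 2, giving (y, x) = (5, 2), which violates x > y.
Both branches are infeasible, so the system has no integer solution.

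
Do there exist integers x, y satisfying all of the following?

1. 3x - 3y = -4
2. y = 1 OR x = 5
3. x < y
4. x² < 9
No

Even the single constraint (3x - 3y = -4) is infeasible over the integers.

  - 3x - 3y = -4: every term on the left is divisible by 3, so the LHS ≡ 0 (mod 3), but the RHS -4 is not — no integer solution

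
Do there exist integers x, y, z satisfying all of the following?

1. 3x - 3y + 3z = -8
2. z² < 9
No

Even the single constraint (3x - 3y + 3z = -8) is infeasible over the integers.

  - 3x - 3y + 3z = -8: every term on the left is divisible by 3, so the LHS ≡ 0 (mod 3), but the RHS -8 is not — no integer solution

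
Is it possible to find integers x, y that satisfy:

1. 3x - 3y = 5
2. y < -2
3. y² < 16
No

Even the single constraint (3x - 3y = 5) is infeasible over the integers.

  - 3x - 3y = 5: every term on the left is divisible by 3, so the LHS ≡ 0 (mod 3), but the RHS 5 is not — no integer solution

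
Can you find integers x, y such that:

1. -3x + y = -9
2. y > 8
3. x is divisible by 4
Yes

Take x = 8, y = 15. Substituting into each constraint:
  (1) -3(8) + 15 = -9 ✓
  (2) 15 > 8 ✓
  (3) 8 = 4 × 2, remainder 0 ✓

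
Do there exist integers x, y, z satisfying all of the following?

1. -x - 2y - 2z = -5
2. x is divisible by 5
Yes

Take x = -5, y = -2, z = 7. Substituting into each constraint:
  (1) 5 - 2(-2) - 2(7) = -5 ✓
  (2) -5 = 5 × -1, remainder 0 ✓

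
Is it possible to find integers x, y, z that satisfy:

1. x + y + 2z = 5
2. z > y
Yes

Take x = 3, y = 0, z = 1. Substituting into each constraint:
  (1) 3 + 0 + 2(1) = 5 ✓
  (2) 1 > 0 ✓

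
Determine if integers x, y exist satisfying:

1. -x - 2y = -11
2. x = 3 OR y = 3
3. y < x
Yes

Take x = 5, y = 3. Substituting into each constraint:
  (1) (-5) - 2(3) = -11 ✓
  (2) y = 3, target 3 ✓ (second branch holds)
  (3) 3 < 5 ✓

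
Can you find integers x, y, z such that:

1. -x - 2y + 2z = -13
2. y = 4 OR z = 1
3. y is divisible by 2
Yes

Take x = 15, y = 0, z = 1. Substituting into each constraint:
  (1) (-15) - 2(0) + 2(1) = -13 ✓
  (2) z = 1, target 1 ✓ (second branch holds)
  (3) 0 = 2 × 0, remainder 0 ✓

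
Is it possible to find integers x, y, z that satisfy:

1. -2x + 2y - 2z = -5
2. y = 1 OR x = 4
No

Even the single constraint (-2x + 2y - 2z = -5) is infeasible over the integers.

  - -2x + 2y - 2z = -5: every term on the left is divisible by 2, so the LHS ≡ 0 (mod 2), but the RHS -5 is not — no integer solution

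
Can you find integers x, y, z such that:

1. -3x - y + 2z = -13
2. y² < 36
Yes

Take x = 0, y = 1, z = -6. Substituting into each constraint:
  (1) -3(0) + (-1) + 2(-6) = -13 ✓
  (2) y² = (1)² = 1, and 1 < 36 ✓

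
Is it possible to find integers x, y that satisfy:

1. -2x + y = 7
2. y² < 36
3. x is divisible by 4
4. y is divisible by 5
No

The full constraint system is jointly infeasible over the integers. Each constraint and what it forces:

  - -2x + y = 7: is a linear equation tying the variables together
  - y² < 36: restricts y to |y| ≤ 5
  - x is divisible by 4: restricts x to multiples of 4
  - y is divisible by 5: restricts y to multiples of 5

The bounds confine y to {-5, 0, 5} with 5 | y. For each value, substitute into the equation:
  • y = -5: the equation forces x = -6, but 4 does not divide -6.
  • y = 0: the equation gives -2x = 7, so x would not be an integer.
  • y = 5: the equation forces x = -1, but 4 does not divide -1.
Every case fails, so no integer solution exists.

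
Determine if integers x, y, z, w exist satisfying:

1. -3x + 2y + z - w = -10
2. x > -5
Yes

Take x = 0, y = 0, z = -10, w = 0. Substituting into each constraint:
  (1) -3(0) + 2(0) + (-10) + 0 = -10 ✓
  (2) 0 > -5 ✓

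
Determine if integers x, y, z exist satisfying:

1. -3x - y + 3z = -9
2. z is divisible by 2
Yes

Take x = 0, y = 9, z = 0. Substituting into each constraint:
  (1) -3(0) + (-9) + 3(0) = -9 ✓
  (2) 0 = 2 × 0, remainder 0 ✓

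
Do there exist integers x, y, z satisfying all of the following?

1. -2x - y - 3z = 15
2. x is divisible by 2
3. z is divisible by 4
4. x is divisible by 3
Yes

Take x = 0, y = -15, z = 0. Substituting into each constraint:
  (1) -2(0) + 15 - 3(0) = 15 ✓
  (2) 0 = 2 × 0, remainder 0 ✓
  (3) 0 = 4 × 0, remainder 0 ✓
  (4) 0 = 3 × 0, remainder 0 ✓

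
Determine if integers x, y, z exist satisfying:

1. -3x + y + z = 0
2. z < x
Yes

Take x = 0, y = 1, z = -1. Substituting into each constraint:
  (1) -3(0) + 1 + (-1) = 0 ✓
  (2) -1 < 0 ✓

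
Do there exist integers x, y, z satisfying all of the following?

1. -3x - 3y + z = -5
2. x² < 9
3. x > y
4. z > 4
No

The full constraint system is jointly infeasible over the integers. Each constraint and what it forces:

  - -3x - 3y + z = -5: is a linear equation tying the variables together
  - x² < 9: restricts x to |x| ≤ 2
  - x > y: bounds one variable relative to another variable
  - z > 4: bounds one variable relative to a constant

Propagating the comparison: y < x and x ≤ 2 give y ≤ 1. Range argument: with x ∈ [-2, 2], y ∈ [−∞, 1], z ∈ [5, ∞], the left side of the equation is at least -4, but the right side is -5 < -4. No integer solution exists.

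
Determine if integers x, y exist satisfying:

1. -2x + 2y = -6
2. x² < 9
Yes

Take x = 0, y = -3. Substituting into each constraint:
  (1) -2(0) + 2(-3) = -6 ✓
  (2) x² = (0)² = 0, and 0 < 9 ✓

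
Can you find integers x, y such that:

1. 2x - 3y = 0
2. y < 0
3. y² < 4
No

The full constraint system is jointly infeasible over the integers. Each constraint and what it forces:

  - 2x - 3y = 0: is a linear equation tying the variables together
  - y < 0: bounds one variable relative to a constant
  - y² < 4: restricts y to |y| ≤ 1

The bounds confine y to {-1}. For each value, substitute into the equation:
  • y = -1: the equation gives 2x = -3, so x would not be an integer.
Every case fails, so no integer solution exists.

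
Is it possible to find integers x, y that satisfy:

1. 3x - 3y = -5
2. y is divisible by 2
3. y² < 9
No

Even the single constraint (3x - 3y = -5) is infeasible over the integers.

  - 3x - 3y = -5: every term on the left is divisible by 3, so the LHS ≡ 0 (mod 3), but the RHS -5 is not — no integer solution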